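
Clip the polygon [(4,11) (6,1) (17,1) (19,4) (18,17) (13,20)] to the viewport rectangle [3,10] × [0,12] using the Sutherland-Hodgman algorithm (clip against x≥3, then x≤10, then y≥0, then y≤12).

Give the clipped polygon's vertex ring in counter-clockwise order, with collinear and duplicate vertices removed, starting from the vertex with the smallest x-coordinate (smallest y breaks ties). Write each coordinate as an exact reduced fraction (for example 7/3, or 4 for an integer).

1. After x ≥ 3: [(4,11) (6,1) (17,1) (19,4) (18,17) (13,20)]
2. After x ≤ 10: [(10,17) (4,11) (6,1) (10,1)]
3. After y ≥ 0: [(10,17) (4,11) (6,1) (10,1)]
4. After y ≤ 12: [(10,12) (5,12) (4,11) (6,1) (10,1)]
5. Canonical ring: [(4,11) (6,1) (10,1) (10,12) (5,12)]

Clipped polygon: [(4,11) (6,1) (10,1) (10,12) (5,12)]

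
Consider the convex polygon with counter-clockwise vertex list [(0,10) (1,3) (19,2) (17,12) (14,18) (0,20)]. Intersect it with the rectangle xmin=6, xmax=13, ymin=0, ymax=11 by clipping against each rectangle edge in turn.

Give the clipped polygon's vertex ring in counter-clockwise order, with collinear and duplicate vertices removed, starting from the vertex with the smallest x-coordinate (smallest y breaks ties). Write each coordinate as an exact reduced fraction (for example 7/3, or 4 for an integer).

Clipped polygon: [(6,49/18) (13,7/3) (13,11) (6,11)]

1. After x ≥ 6: [(6,49/18) (19,2) (17,12) (14,18) (6,134/7)]
2. After x ≤ 13: [(6,49/18) (13,7/3) (13,127/7) (6,134/7)]
3. After y ≥ 0: [(6,49/18) (13,7/3) (13,127/7) (6,134/7)]
4. After y ≤ 11: [(6,11) (6,49/18) (13,7/3) (13,11)]
5. Canonical ring: [(6,49/18) (13,7/3) (13,11) (6,11)]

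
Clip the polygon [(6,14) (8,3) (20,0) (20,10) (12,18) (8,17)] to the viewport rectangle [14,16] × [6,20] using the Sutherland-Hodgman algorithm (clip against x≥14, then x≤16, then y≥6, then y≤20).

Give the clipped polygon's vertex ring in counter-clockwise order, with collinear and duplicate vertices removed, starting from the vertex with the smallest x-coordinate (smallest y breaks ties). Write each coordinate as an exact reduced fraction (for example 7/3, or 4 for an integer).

Clipped polygon: [(14,6) (16,6) (16,14) (14,16)]

1. After x ≥ 14: [(14,3/2) (20,0) (20,10) (14,16)]
2. After x ≤ 16: [(14,3/2) (16,1) (16,14) (14,16)]
3. After y ≥ 6: [(14,6) (16,6) (16,14) (14,16)]
4. After y ≤ 20: [(14,6) (16,6) (16,14) (14,16)]
5. Canonical ring: [(14,6) (16,6) (16,14) (14,16)]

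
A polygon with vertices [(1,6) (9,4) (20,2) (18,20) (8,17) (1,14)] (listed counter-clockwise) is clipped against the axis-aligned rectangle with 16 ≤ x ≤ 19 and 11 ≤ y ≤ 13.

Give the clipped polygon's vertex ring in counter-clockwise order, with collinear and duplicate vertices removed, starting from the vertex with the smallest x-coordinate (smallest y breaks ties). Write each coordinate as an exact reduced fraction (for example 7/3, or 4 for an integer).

1. After x ≥ 16: [(16,30/11) (20,2) (18,20) (16,97/5)]
2. After x ≤ 19: [(16,30/11) (19,24/11) (19,11) (18,20) (16,97/5)]
3. After y ≥ 11: [(16,11) (19,11) (19,11) (18,20) (16,97/5)]
4. After y ≤ 13: [(16,13) (16,11) (19,11) (19,11) (169/9,13)]
5. Canonical ring: [(16,11) (19,11) (169/9,13) (16,13)]

Clipped polygon: [(16,11) (19,11) (169/9,13) (16,13)]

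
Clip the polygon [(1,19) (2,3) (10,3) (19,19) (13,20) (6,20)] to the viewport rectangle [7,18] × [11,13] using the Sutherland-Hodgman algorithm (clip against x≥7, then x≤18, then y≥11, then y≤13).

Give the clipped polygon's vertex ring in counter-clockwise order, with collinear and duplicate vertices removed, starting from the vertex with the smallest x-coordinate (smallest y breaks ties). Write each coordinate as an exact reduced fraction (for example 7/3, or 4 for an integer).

1. After x ≥ 7: [(7,3) (10,3) (19,19) (13,20) (7,20)]
2. After x ≤ 18: [(7,3) (10,3) (18,155/9) (18,115/6) (13,20) (7,20)]
3. After y ≥ 11: [(7,11) (29/2,11) (18,155/9) (18,115/6) (13,20) (7,20)]
4. After y ≤ 13: [(7,13) (7,11) (29/2,11) (125/8,13)]
5. Canonical ring: [(7,11) (29/2,11) (125/8,13) (7,13)]

Clipped polygon: [(7,11) (29/2,11) (125/8,13) (7,13)]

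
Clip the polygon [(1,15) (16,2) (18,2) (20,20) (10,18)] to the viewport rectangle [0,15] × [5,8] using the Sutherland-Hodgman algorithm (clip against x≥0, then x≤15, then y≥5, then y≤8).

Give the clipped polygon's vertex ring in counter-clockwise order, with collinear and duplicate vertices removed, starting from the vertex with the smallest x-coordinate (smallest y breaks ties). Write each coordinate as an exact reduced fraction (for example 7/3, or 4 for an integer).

Clipped polygon: [(118/13,8) (163/13,5) (15,5) (15,8)]

1. After x ≥ 0: [(1,15) (16,2) (18,2) (20,20) (10,18)]
2. After x ≤ 15: [(1,15) (15,43/15) (15,19) (10,18)]
3. After y ≥ 5: [(1,15) (163/13,5) (15,5) (15,19) (10,18)]
4. After y ≤ 8: [(118/13,8) (163/13,5) (15,5) (15,8)]
5. Canonical ring: [(118/13,8) (163/13,5) (15,5) (15,8)]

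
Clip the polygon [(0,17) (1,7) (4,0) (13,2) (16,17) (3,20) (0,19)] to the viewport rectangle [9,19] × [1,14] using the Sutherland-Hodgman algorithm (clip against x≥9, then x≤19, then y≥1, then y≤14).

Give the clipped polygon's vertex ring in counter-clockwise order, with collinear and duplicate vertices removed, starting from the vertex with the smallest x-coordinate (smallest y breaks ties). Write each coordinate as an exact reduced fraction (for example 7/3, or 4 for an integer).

Clipped polygon: [(9,10/9) (13,2) (77/5,14) (9,14)]

1. After x ≥ 9: [(9,10/9) (13,2) (16,17) (9,242/13)]
2. After x ≤ 19: [(9,10/9) (13,2) (16,17) (9,242/13)]
3. After y ≥ 1: [(9,10/9) (13,2) (16,17) (9,242/13)]
4. After y ≤ 14: [(9,14) (9,10/9) (13,2) (77/5,14)]
5. Canonical ring: [(9,10/9) (13,2) (77/5,14) (9,14)]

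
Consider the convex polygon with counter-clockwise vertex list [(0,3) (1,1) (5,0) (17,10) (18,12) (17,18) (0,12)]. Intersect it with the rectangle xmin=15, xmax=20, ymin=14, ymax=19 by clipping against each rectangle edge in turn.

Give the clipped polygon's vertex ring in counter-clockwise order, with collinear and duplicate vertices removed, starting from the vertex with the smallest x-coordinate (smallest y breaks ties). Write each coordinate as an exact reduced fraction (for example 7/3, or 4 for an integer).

Clipped polygon: [(15,14) (53/3,14) (17,18) (15,294/17)]

1. After x ≥ 15: [(15,25/3) (17,10) (18,12) (17,18) (15,294/17)]
2. After x ≤ 20: [(15,25/3) (17,10) (18,12) (17,18) (15,294/17)]
3. After y ≥ 14: [(15,14) (53/3,14) (17,18) (15,294/17)]
4. After y ≤ 19: [(15,14) (53/3,14) (17,18) (15,294/17)]
5. Canonical ring: [(15,14) (53/3,14) (17,18) (15,294/17)]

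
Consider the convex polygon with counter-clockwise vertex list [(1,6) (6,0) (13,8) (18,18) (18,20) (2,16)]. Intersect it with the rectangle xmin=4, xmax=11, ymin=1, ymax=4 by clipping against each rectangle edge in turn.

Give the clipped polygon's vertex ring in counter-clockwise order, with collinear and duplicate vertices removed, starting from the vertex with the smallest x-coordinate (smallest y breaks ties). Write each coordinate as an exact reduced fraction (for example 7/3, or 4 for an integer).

Clipped polygon: [(4,12/5) (31/6,1) (55/8,1) (19/2,4) (4,4)]

1. After x ≥ 4: [(4,12/5) (6,0) (13,8) (18,18) (18,20) (4,33/2)]
2. After x ≤ 11: [(4,12/5) (6,0) (11,40/7) (11,73/4) (4,33/2)]
3. After y ≥ 1: [(4,12/5) (31/6,1) (55/8,1) (11,40/7) (11,73/4) (4,33/2)]
4. After y ≤ 4: [(4,4) (4,12/5) (31/6,1) (55/8,1) (19/2,4)]
5. Canonical ring: [(4,12/5) (31/6,1) (55/8,1) (19/2,4) (4,4)]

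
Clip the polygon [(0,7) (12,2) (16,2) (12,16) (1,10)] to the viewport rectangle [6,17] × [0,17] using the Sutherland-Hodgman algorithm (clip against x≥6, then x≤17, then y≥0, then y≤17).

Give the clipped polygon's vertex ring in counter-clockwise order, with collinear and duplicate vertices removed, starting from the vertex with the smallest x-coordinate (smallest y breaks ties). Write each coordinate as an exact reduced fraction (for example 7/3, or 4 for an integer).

1. After x ≥ 6: [(6,9/2) (12,2) (16,2) (12,16) (6,140/11)]
2. After x ≤ 17: [(6,9/2) (12,2) (16,2) (12,16) (6,140/11)]
3. After y ≥ 0: [(6,9/2) (12,2) (16,2) (12,16) (6,140/11)]
4. After y ≤ 17: [(6,9/2) (12,2) (16,2) (12,16) (6,140/11)]
5. Canonical ring: [(6,9/2) (12,2) (16,2) (12,16) (6,140/11)]

Clipped polygon: [(6,9/2) (12,2) (16,2) (12,16) (6,140/11)]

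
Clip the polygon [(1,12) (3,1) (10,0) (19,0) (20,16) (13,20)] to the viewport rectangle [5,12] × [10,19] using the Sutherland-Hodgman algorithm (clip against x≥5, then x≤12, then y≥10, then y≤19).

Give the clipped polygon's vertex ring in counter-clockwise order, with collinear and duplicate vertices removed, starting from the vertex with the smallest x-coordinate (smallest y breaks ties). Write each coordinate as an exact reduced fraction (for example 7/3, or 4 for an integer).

Clipped polygon: [(5,10) (12,10) (12,19) (23/2,19) (5,44/3)]

1. After x ≥ 5: [(5,44/3) (5,5/7) (10,0) (19,0) (20,16) (13,20)]
2. After x ≤ 12: [(12,58/3) (5,44/3) (5,5/7) (10,0) (12,0)]
3. After y ≥ 10: [(12,10) (12,58/3) (5,44/3) (5,10)]
4. After y ≤ 19: [(12,10) (12,19) (23/2,19) (5,44/3) (5,10)]
5. Canonical ring: [(5,10) (12,10) (12,19) (23/2,19) (5,44/3)]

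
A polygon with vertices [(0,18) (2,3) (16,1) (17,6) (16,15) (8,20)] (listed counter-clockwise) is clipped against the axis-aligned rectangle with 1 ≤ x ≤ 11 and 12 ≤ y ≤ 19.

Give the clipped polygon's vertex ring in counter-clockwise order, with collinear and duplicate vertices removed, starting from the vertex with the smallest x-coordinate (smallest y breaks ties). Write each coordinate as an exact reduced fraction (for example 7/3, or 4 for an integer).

Clipped polygon: [(1,12) (11,12) (11,145/8) (48/5,19) (4,19) (1,73/4)]

1. After x ≥ 1: [(1,73/4) (1,21/2) (2,3) (16,1) (17,6) (16,15) (8,20)]
2. After x ≤ 11: [(1,73/4) (1,21/2) (2,3) (11,12/7) (11,145/8) (8,20)]
3. After y ≥ 12: [(1,73/4) (1,12) (11,12) (11,145/8) (8,20)]
4. After y ≤ 19: [(4,19) (1,73/4) (1,12) (11,12) (11,145/8) (48/5,19)]
5. Canonical ring: [(1,12) (11,12) (11,145/8) (48/5,19) (4,19) (1,73/4)]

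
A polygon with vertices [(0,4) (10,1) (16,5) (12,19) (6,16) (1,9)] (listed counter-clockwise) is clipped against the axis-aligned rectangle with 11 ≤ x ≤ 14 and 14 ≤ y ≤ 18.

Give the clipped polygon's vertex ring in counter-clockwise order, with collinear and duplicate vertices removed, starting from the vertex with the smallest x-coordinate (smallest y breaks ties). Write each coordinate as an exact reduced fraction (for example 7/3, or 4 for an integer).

Clipped polygon: [(11,14) (94/7,14) (86/7,18) (11,18)]

1. After x ≥ 11: [(11,5/3) (16,5) (12,19) (11,37/2)]
2. After x ≤ 14: [(11,5/3) (14,11/3) (14,12) (12,19) (11,37/2)]
3. After y ≥ 14: [(11,14) (94/7,14) (12,19) (11,37/2)]
4. After y ≤ 18: [(11,18) (11,14) (94/7,14) (86/7,18)]
5. Canonical ring: [(11,14) (94/7,14) (86/7,18) (11,18)]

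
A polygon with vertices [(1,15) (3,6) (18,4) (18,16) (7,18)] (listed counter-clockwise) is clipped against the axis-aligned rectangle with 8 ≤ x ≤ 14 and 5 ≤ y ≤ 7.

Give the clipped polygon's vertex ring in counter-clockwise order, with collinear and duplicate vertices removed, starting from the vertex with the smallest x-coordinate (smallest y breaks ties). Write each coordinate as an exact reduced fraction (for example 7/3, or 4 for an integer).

Clipped polygon: [(8,16/3) (21/2,5) (14,5) (14,7) (8,7)]

1. After x ≥ 8: [(8,16/3) (18,4) (18,16) (8,196/11)]
2. After x ≤ 14: [(8,16/3) (14,68/15) (14,184/11) (8,196/11)]
3. After y ≥ 5: [(8,16/3) (21/2,5) (14,5) (14,184/11) (8,196/11)]
4. After y ≤ 7: [(8,7) (8,16/3) (21/2,5) (14,5) (14,7)]
5. Canonical ring: [(8,16/3) (21/2,5) (14,5) (14,7) (8,7)]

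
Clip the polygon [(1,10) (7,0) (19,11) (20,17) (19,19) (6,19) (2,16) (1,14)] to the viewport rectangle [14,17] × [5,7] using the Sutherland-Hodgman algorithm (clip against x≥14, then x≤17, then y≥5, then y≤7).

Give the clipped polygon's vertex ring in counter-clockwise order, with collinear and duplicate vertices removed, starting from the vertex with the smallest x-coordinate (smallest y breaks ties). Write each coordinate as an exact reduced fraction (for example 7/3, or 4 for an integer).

Clipped polygon: [(14,77/12) (161/11,7) (14,7)]

1. After x ≥ 14: [(14,77/12) (19,11) (20,17) (19,19) (14,19)]
2. After x ≤ 17: [(14,77/12) (17,55/6) (17,19) (14,19)]
3. After y ≥ 5: [(14,77/12) (17,55/6) (17,19) (14,19)]
4. After y ≤ 7: [(14,7) (14,77/12) (161/11,7)]
5. Canonical ring: [(14,77/12) (161/11,7) (14,7)]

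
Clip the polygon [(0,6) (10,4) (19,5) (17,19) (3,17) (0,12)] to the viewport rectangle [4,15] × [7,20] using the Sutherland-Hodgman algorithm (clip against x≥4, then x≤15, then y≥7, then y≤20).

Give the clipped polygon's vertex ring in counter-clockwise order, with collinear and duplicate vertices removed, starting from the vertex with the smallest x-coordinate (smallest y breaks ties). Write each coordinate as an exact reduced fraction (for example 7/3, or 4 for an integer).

1. After x ≥ 4: [(4,26/5) (10,4) (19,5) (17,19) (4,120/7)]
2. After x ≤ 15: [(4,26/5) (10,4) (15,41/9) (15,131/7) (4,120/7)]
3. After y ≥ 7: [(4,7) (15,7) (15,131/7) (4,120/7)]
4. After y ≤ 20: [(4,7) (15,7) (15,131/7) (4,120/7)]
5. Canonical ring: [(4,7) (15,7) (15,131/7) (4,120/7)]

Clipped polygon: [(4,7) (15,7) (15,131/7) (4,120/7)]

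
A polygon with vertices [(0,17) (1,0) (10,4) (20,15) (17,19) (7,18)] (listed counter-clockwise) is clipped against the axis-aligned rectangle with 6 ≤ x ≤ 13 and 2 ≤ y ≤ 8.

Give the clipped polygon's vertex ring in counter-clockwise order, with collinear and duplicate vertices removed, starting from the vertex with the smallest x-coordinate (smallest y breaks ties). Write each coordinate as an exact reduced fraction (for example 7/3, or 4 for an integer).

1. After x ≥ 6: [(6,125/7) (6,20/9) (10,4) (20,15) (17,19) (7,18)]
2. After x ≤ 13: [(6,125/7) (6,20/9) (10,4) (13,73/10) (13,93/5) (7,18)]
3. After y ≥ 2: [(6,125/7) (6,20/9) (10,4) (13,73/10) (13,93/5) (7,18)]
4. After y ≤ 8: [(6,8) (6,20/9) (10,4) (13,73/10) (13,8)]
5. Canonical ring: [(6,20/9) (10,4) (13,73/10) (13,8) (6,8)]

Clipped polygon: [(6,20/9) (10,4) (13,73/10) (13,8) (6,8)]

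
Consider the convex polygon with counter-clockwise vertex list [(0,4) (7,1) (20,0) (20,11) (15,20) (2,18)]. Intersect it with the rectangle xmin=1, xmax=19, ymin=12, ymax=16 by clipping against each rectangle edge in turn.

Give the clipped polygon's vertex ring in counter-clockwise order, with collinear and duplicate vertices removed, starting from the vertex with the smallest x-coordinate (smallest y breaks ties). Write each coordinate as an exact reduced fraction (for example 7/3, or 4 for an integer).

Clipped polygon: [(8/7,12) (19,12) (19,64/5) (155/9,16) (12/7,16)]

1. After x ≥ 1: [(1,11) (1,25/7) (7,1) (20,0) (20,11) (15,20) (2,18)]
2. After x ≤ 19: [(1,11) (1,25/7) (7,1) (19,1/13) (19,64/5) (15,20) (2,18)]
3. After y ≥ 12: [(8/7,12) (19,12) (19,64/5) (15,20) (2,18)]
4. After y ≤ 16: [(12/7,16) (8/7,12) (19,12) (19,64/5) (155/9,16)]
5. Canonical ring: [(8/7,12) (19,12) (19,64/5) (155/9,16) (12/7,16)]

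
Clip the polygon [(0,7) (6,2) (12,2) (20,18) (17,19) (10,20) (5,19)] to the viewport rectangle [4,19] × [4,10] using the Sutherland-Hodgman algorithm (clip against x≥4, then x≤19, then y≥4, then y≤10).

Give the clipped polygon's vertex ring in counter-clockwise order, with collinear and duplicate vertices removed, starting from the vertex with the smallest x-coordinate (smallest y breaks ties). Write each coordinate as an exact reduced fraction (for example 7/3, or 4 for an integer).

1. After x ≥ 4: [(4,83/5) (4,11/3) (6,2) (12,2) (20,18) (17,19) (10,20) (5,19)]
2. After x ≤ 19: [(4,83/5) (4,11/3) (6,2) (12,2) (19,16) (19,55/3) (17,19) (10,20) (5,19)]
3. After y ≥ 4: [(4,83/5) (4,4) (13,4) (19,16) (19,55/3) (17,19) (10,20) (5,19)]
4. After y ≤ 10: [(4,10) (4,4) (13,4) (16,10)]
5. Canonical ring: [(4,4) (13,4) (16,10) (4,10)]

Clipped polygon: [(4,4) (13,4) (16,10) (4,10)]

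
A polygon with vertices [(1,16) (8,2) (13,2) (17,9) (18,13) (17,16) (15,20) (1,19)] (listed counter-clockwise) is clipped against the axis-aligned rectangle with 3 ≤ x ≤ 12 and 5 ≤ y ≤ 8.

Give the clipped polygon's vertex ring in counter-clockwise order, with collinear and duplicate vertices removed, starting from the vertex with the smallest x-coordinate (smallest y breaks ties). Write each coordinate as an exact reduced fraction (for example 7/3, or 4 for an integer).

Clipped polygon: [(5,8) (13/2,5) (12,5) (12,8)]

1. After x ≥ 3: [(3,12) (8,2) (13,2) (17,9) (18,13) (17,16) (15,20) (3,134/7)]
2. After x ≤ 12: [(3,12) (8,2) (12,2) (12,277/14) (3,134/7)]
3. After y ≥ 5: [(3,12) (13/2,5) (12,5) (12,277/14) (3,134/7)]
4. After y ≤ 8: [(5,8) (13/2,5) (12,5) (12,8)]
5. Canonical ring: [(5,8) (13/2,5) (12,5) (12,8)]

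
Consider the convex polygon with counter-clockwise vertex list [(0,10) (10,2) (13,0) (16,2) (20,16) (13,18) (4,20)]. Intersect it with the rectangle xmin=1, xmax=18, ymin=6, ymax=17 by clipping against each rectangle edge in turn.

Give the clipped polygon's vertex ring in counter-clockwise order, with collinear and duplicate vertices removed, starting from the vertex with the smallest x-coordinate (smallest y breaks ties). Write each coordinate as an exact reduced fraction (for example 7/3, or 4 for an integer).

Clipped polygon: [(1,46/5) (5,6) (120/7,6) (18,9) (18,116/7) (33/2,17) (14/5,17) (1,25/2)]

1. After x ≥ 1: [(1,25/2) (1,46/5) (10,2) (13,0) (16,2) (20,16) (13,18) (4,20)]
2. After x ≤ 18: [(1,25/2) (1,46/5) (10,2) (13,0) (16,2) (18,9) (18,116/7) (13,18) (4,20)]
3. After y ≥ 6: [(1,25/2) (1,46/5) (5,6) (120/7,6) (18,9) (18,116/7) (13,18) (4,20)]
4. After y ≤ 17: [(14/5,17) (1,25/2) (1,46/5) (5,6) (120/7,6) (18,9) (18,116/7) (33/2,17)]
5. Canonical ring: [(1,46/5) (5,6) (120/7,6) (18,9) (18,116/7) (33/2,17) (14/5,17) (1,25/2)]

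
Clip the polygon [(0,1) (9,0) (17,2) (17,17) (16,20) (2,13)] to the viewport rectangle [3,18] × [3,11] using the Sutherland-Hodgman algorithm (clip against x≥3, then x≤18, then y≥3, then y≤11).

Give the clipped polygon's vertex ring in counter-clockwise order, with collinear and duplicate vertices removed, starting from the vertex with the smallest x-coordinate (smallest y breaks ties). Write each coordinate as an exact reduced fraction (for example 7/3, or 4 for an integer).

Clipped polygon: [(3,3) (17,3) (17,11) (3,11)]

1. After x ≥ 3: [(3,2/3) (9,0) (17,2) (17,17) (16,20) (3,27/2)]
2. After x ≤ 18: [(3,2/3) (9,0) (17,2) (17,17) (16,20) (3,27/2)]
3. After y ≥ 3: [(3,3) (17,3) (17,17) (16,20) (3,27/2)]
4. After y ≤ 11: [(3,11) (3,3) (17,3) (17,11)]
5. Canonical ring: [(3,3) (17,3) (17,11) (3,11)]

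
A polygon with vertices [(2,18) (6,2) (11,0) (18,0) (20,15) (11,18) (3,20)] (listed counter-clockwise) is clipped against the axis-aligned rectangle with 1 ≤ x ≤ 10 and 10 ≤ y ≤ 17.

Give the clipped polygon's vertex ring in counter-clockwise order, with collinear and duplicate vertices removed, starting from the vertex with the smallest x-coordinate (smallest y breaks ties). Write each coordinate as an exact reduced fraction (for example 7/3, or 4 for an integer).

Clipped polygon: [(9/4,17) (4,10) (10,10) (10,17)]

1. After x ≥ 1: [(2,18) (6,2) (11,0) (18,0) (20,15) (11,18) (3,20)]
2. After x ≤ 10: [(2,18) (6,2) (10,2/5) (10,73/4) (3,20)]
3. After y ≥ 10: [(2,18) (4,10) (10,10) (10,73/4) (3,20)]
4. After y ≤ 17: [(9/4,17) (4,10) (10,10) (10,17)]
5. Canonical ring: [(9/4,17) (4,10) (10,10) (10,17)]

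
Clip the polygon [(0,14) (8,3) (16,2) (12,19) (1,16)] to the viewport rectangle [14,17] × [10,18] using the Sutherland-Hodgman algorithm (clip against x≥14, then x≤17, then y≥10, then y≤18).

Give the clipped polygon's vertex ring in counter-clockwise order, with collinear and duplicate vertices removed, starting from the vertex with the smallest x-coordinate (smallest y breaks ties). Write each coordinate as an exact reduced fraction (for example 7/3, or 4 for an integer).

Clipped polygon: [(14,10) (240/17,10) (14,21/2)]

1. After x ≥ 14: [(14,9/4) (16,2) (14,21/2)]
2. After x ≤ 17: [(14,9/4) (16,2) (14,21/2)]
3. After y ≥ 10: [(14,10) (240/17,10) (14,21/2)]
4. After y ≤ 18: [(14,10) (240/17,10) (14,21/2)]
5. Canonical ring: [(14,10) (240/17,10) (14,21/2)]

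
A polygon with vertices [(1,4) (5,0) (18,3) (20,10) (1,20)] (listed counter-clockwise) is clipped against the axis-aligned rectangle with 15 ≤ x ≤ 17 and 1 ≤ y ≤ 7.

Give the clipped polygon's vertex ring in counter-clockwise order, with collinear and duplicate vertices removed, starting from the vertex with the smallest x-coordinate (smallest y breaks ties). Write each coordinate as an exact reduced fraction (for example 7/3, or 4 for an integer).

1. After x ≥ 15: [(15,30/13) (18,3) (20,10) (15,240/19)]
2. After x ≤ 17: [(15,30/13) (17,36/13) (17,220/19) (15,240/19)]
3. After y ≥ 1: [(15,30/13) (17,36/13) (17,220/19) (15,240/19)]
4. After y ≤ 7: [(15,7) (15,30/13) (17,36/13) (17,7)]
5. Canonical ring: [(15,30/13) (17,36/13) (17,7) (15,7)]

Clipped polygon: [(15,30/13) (17,36/13) (17,7) (15,7)]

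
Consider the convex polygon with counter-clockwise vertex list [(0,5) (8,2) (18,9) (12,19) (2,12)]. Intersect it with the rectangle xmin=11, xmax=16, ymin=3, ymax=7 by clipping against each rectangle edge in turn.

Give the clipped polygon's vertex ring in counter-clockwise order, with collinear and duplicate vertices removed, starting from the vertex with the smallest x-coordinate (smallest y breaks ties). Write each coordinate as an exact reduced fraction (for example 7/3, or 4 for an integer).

Clipped polygon: [(11,41/10) (106/7,7) (11,7)]

1. After x ≥ 11: [(11,41/10) (18,9) (12,19) (11,183/10)]
2. After x ≤ 16: [(11,41/10) (16,38/5) (16,37/3) (12,19) (11,183/10)]
3. After y ≥ 3: [(11,41/10) (16,38/5) (16,37/3) (12,19) (11,183/10)]
4. After y ≤ 7: [(11,7) (11,41/10) (106/7,7)]
5. Canonical ring: [(11,41/10) (106/7,7) (11,7)]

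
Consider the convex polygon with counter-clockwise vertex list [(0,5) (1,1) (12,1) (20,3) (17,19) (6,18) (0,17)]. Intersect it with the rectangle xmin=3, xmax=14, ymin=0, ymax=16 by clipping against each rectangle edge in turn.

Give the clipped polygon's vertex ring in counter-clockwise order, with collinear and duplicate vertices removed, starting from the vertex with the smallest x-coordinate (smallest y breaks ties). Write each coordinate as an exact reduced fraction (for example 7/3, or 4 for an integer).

1. After x ≥ 3: [(3,1) (12,1) (20,3) (17,19) (6,18) (3,35/2)]
2. After x ≤ 14: [(3,1) (12,1) (14,3/2) (14,206/11) (6,18) (3,35/2)]
3. After y ≥ 0: [(3,1) (12,1) (14,3/2) (14,206/11) (6,18) (3,35/2)]
4. After y ≤ 16: [(3,16) (3,1) (12,1) (14,3/2) (14,16)]
5. Canonical ring: [(3,1) (12,1) (14,3/2) (14,16) (3,16)]

Clipped polygon: [(3,1) (12,1) (14,3/2) (14,16) (3,16)]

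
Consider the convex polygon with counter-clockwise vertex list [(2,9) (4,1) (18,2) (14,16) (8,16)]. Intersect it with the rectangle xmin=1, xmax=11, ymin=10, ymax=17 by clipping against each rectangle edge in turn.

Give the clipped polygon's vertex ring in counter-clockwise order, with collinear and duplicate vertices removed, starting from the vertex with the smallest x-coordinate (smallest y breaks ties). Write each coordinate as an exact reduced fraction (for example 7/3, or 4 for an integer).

Clipped polygon: [(20/7,10) (11,10) (11,16) (8,16)]

1. After x ≥ 1: [(2,9) (4,1) (18,2) (14,16) (8,16)]
2. After x ≤ 11: [(2,9) (4,1) (11,3/2) (11,16) (8,16)]
3. After y ≥ 10: [(20/7,10) (11,10) (11,16) (8,16)]
4. After y ≤ 17: [(20/7,10) (11,10) (11,16) (8,16)]
5. Canonical ring: [(20/7,10) (11,10) (11,16) (8,16)]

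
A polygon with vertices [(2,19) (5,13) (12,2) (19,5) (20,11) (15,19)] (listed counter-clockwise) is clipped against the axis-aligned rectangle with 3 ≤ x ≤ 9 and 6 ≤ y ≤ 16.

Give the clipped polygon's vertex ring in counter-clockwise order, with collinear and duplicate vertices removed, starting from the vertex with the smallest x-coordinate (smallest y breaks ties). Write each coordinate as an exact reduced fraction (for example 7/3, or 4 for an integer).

1. After x ≥ 3: [(3,19) (3,17) (5,13) (12,2) (19,5) (20,11) (15,19)]
2. After x ≤ 9: [(9,19) (3,19) (3,17) (5,13) (9,47/7)]
3. After y ≥ 6: [(9,19) (3,19) (3,17) (5,13) (9,47/7)]
4. After y ≤ 16: [(9,16) (7/2,16) (5,13) (9,47/7)]
5. Canonical ring: [(7/2,16) (5,13) (9,47/7) (9,16)]

Clipped polygon: [(7/2,16) (5,13) (9,47/7) (9,16)]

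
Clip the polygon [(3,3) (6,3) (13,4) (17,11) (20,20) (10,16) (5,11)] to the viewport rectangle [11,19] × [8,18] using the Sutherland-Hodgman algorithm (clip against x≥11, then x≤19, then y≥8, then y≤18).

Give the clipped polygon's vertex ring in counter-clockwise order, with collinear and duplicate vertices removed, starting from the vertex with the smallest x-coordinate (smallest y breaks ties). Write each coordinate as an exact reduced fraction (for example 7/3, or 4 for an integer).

Clipped polygon: [(11,8) (107/7,8) (17,11) (19,17) (19,18) (15,18) (11,82/5)]

1. After x ≥ 11: [(11,26/7) (13,4) (17,11) (20,20) (11,82/5)]
2. After x ≤ 19: [(11,26/7) (13,4) (17,11) (19,17) (19,98/5) (11,82/5)]
3. After y ≥ 8: [(11,8) (107/7,8) (17,11) (19,17) (19,98/5) (11,82/5)]
4. After y ≤ 18: [(11,8) (107/7,8) (17,11) (19,17) (19,18) (15,18) (11,82/5)]
5. Canonical ring: [(11,8) (107/7,8) (17,11) (19,17) (19,18) (15,18) (11,82/5)]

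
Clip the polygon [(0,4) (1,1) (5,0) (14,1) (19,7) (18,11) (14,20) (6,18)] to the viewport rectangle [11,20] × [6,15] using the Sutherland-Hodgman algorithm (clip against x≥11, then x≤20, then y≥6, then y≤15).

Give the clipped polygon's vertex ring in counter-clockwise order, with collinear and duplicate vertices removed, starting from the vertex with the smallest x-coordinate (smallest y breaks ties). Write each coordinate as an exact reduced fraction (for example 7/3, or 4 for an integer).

Clipped polygon: [(11,6) (109/6,6) (19,7) (18,11) (146/9,15) (11,15)]

1. After x ≥ 11: [(11,2/3) (14,1) (19,7) (18,11) (14,20) (11,77/4)]
2. After x ≤ 20: [(11,2/3) (14,1) (19,7) (18,11) (14,20) (11,77/4)]
3. After y ≥ 6: [(11,6) (109/6,6) (19,7) (18,11) (14,20) (11,77/4)]
4. After y ≤ 15: [(11,15) (11,6) (109/6,6) (19,7) (18,11) (146/9,15)]
5. Canonical ring: [(11,6) (109/6,6) (19,7) (18,11) (146/9,15) (11,15)]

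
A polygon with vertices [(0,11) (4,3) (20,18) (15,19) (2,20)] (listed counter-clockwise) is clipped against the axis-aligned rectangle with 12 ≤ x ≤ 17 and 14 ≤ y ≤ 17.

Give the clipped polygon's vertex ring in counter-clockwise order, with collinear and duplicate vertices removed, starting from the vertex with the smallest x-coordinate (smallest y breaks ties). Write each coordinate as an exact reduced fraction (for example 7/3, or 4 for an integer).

Clipped polygon: [(12,14) (236/15,14) (17,243/16) (17,17) (12,17)]

1. After x ≥ 12: [(12,21/2) (20,18) (15,19) (12,250/13)]
2. After x ≤ 17: [(12,21/2) (17,243/16) (17,93/5) (15,19) (12,250/13)]
3. After y ≥ 14: [(12,14) (236/15,14) (17,243/16) (17,93/5) (15,19) (12,250/13)]
4. After y ≤ 17: [(12,17) (12,14) (236/15,14) (17,243/16) (17,17)]
5. Canonical ring: [(12,14) (236/15,14) (17,243/16) (17,17) (12,17)]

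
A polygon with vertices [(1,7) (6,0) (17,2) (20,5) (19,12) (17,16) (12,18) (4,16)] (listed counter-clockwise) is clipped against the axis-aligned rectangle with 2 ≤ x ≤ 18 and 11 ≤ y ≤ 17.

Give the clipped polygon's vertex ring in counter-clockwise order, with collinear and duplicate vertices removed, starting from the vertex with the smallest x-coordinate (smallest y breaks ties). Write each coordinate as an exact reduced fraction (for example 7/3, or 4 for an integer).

1. After x ≥ 2: [(2,10) (2,28/5) (6,0) (17,2) (20,5) (19,12) (17,16) (12,18) (4,16)]
2. After x ≤ 18: [(2,10) (2,28/5) (6,0) (17,2) (18,3) (18,14) (17,16) (12,18) (4,16)]
3. After y ≥ 11: [(7/3,11) (18,11) (18,14) (17,16) (12,18) (4,16)]
4. After y ≤ 17: [(7/3,11) (18,11) (18,14) (17,16) (29/2,17) (8,17) (4,16)]
5. Canonical ring: [(7/3,11) (18,11) (18,14) (17,16) (29/2,17) (8,17) (4,16)]

Clipped polygon: [(7/3,11) (18,11) (18,14) (17,16) (29/2,17) (8,17) (4,16)]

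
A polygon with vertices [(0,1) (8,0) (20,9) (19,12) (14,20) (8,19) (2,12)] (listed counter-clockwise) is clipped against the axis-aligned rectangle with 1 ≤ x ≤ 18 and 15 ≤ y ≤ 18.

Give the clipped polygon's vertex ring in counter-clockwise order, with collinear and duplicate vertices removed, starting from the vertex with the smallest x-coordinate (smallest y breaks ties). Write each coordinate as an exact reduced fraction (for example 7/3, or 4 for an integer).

1. After x ≥ 1: [(1,13/2) (1,7/8) (8,0) (20,9) (19,12) (14,20) (8,19) (2,12)]
2. After x ≤ 18: [(1,13/2) (1,7/8) (8,0) (18,15/2) (18,68/5) (14,20) (8,19) (2,12)]
3. After y ≥ 15: [(137/8,15) (14,20) (8,19) (32/7,15)]
4. After y ≤ 18: [(137/8,15) (61/4,18) (50/7,18) (32/7,15)]
5. Canonical ring: [(32/7,15) (137/8,15) (61/4,18) (50/7,18)]

Clipped polygon: [(32/7,15) (137/8,15) (61/4,18) (50/7,18)]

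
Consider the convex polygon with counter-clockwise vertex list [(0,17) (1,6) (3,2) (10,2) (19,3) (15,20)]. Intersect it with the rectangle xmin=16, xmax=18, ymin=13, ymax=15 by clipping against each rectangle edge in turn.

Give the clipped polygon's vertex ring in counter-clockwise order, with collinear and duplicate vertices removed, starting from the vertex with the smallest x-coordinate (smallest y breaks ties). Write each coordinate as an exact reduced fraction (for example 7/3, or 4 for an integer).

Clipped polygon: [(16,13) (283/17,13) (275/17,15) (16,15)]

1. After x ≥ 16: [(16,8/3) (19,3) (16,63/4)]
2. After x ≤ 18: [(16,8/3) (18,26/9) (18,29/4) (16,63/4)]
3. After y ≥ 13: [(16,13) (283/17,13) (16,63/4)]
4. After y ≤ 15: [(16,15) (16,13) (283/17,13) (275/17,15)]
5. Canonical ring: [(16,13) (283/17,13) (275/17,15) (16,15)]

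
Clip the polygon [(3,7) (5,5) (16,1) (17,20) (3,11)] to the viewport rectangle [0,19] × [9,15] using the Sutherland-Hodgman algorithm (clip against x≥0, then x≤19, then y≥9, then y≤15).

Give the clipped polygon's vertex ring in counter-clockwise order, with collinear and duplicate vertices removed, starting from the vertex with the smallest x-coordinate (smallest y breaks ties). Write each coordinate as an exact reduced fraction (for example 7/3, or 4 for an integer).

Clipped polygon: [(3,9) (312/19,9) (318/19,15) (83/9,15) (3,11)]

1. After x ≥ 0: [(3,7) (5,5) (16,1) (17,20) (3,11)]
2. After x ≤ 19: [(3,7) (5,5) (16,1) (17,20) (3,11)]
3. After y ≥ 9: [(3,9) (312/19,9) (17,20) (3,11)]
4. After y ≤ 15: [(3,9) (312/19,9) (318/19,15) (83/9,15) (3,11)]
5. Canonical ring: [(3,9) (312/19,9) (318/19,15) (83/9,15) (3,11)]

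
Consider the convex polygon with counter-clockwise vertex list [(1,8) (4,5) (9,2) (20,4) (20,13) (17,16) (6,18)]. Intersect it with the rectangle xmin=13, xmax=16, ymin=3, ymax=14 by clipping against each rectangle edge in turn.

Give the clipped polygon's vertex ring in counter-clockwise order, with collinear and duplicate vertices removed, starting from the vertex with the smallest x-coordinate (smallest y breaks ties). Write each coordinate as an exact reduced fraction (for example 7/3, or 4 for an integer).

Clipped polygon: [(13,3) (29/2,3) (16,36/11) (16,14) (13,14)]

1. After x ≥ 13: [(13,30/11) (20,4) (20,13) (17,16) (13,184/11)]
2. After x ≤ 16: [(13,30/11) (16,36/11) (16,178/11) (13,184/11)]
3. After y ≥ 3: [(13,3) (29/2,3) (16,36/11) (16,178/11) (13,184/11)]
4. After y ≤ 14: [(13,14) (13,3) (29/2,3) (16,36/11) (16,14)]
5. Canonical ring: [(13,3) (29/2,3) (16,36/11) (16,14) (13,14)]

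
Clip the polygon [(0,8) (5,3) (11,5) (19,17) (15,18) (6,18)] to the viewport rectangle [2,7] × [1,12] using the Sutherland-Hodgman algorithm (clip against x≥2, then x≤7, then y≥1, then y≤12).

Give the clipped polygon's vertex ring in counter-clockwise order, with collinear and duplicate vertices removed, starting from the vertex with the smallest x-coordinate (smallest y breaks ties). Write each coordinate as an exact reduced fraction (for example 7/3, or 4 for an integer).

Clipped polygon: [(2,6) (5,3) (7,11/3) (7,12) (12/5,12) (2,34/3)]

1. After x ≥ 2: [(2,34/3) (2,6) (5,3) (11,5) (19,17) (15,18) (6,18)]
2. After x ≤ 7: [(2,34/3) (2,6) (5,3) (7,11/3) (7,18) (6,18)]
3. After y ≥ 1: [(2,34/3) (2,6) (5,3) (7,11/3) (7,18) (6,18)]
4. After y ≤ 12: [(12/5,12) (2,34/3) (2,6) (5,3) (7,11/3) (7,12)]
5. Canonical ring: [(2,6) (5,3) (7,11/3) (7,12) (12/5,12) (2,34/3)]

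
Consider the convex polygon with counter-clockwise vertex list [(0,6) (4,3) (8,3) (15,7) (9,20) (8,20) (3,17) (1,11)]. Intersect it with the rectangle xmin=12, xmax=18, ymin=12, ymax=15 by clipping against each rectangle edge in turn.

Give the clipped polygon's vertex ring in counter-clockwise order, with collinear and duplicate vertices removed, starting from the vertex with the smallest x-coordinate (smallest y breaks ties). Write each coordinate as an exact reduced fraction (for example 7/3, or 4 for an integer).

Clipped polygon: [(12,12) (165/13,12) (12,27/2)]

1. After x ≥ 12: [(12,37/7) (15,7) (12,27/2)]
2. After x ≤ 18: [(12,37/7) (15,7) (12,27/2)]
3. After y ≥ 12: [(12,12) (165/13,12) (12,27/2)]
4. After y ≤ 15: [(12,12) (165/13,12) (12,27/2)]
5. Canonical ring: [(12,12) (165/13,12) (12,27/2)]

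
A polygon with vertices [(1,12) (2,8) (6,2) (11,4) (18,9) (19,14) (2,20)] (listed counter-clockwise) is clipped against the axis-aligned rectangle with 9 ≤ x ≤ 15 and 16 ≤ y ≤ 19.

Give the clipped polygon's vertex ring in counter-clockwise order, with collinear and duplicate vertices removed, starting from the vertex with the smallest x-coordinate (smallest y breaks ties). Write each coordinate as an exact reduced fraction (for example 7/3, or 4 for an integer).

Clipped polygon: [(9,16) (40/3,16) (9,298/17)]

1. After x ≥ 9: [(9,16/5) (11,4) (18,9) (19,14) (9,298/17)]
2. After x ≤ 15: [(9,16/5) (11,4) (15,48/7) (15,262/17) (9,298/17)]
3. After y ≥ 16: [(9,16) (40/3,16) (9,298/17)]
4. After y ≤ 19: [(9,16) (40/3,16) (9,298/17)]
5. Canonical ring: [(9,16) (40/3,16) (9,298/17)]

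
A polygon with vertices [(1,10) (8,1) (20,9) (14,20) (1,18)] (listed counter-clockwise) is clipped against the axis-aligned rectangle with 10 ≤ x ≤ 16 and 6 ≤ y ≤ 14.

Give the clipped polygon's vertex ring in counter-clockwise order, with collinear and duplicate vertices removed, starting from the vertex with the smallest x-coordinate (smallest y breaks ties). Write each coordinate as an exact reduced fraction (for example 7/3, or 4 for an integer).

1. After x ≥ 10: [(10,7/3) (20,9) (14,20) (10,252/13)]
2. After x ≤ 16: [(10,7/3) (16,19/3) (16,49/3) (14,20) (10,252/13)]
3. After y ≥ 6: [(10,6) (31/2,6) (16,19/3) (16,49/3) (14,20) (10,252/13)]
4. After y ≤ 14: [(10,14) (10,6) (31/2,6) (16,19/3) (16,14)]
5. Canonical ring: [(10,6) (31/2,6) (16,19/3) (16,14) (10,14)]

Clipped polygon: [(10,6) (31/2,6) (16,19/3) (16,14) (10,14)]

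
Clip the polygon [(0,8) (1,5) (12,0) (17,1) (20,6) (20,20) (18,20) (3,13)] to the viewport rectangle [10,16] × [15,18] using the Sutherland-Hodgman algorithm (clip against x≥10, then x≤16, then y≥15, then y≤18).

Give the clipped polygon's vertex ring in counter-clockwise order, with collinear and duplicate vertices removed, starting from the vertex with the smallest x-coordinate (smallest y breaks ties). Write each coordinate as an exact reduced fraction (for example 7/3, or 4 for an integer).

Clipped polygon: [(10,15) (16,15) (16,18) (96/7,18) (10,244/15)]

1. After x ≥ 10: [(10,10/11) (12,0) (17,1) (20,6) (20,20) (18,20) (10,244/15)]
2. After x ≤ 16: [(10,10/11) (12,0) (16,4/5) (16,286/15) (10,244/15)]
3. After y ≥ 15: [(10,15) (16,15) (16,286/15) (10,244/15)]
4. After y ≤ 18: [(10,15) (16,15) (16,18) (96/7,18) (10,244/15)]
5. Canonical ring: [(10,15) (16,15) (16,18) (96/7,18) (10,244/15)]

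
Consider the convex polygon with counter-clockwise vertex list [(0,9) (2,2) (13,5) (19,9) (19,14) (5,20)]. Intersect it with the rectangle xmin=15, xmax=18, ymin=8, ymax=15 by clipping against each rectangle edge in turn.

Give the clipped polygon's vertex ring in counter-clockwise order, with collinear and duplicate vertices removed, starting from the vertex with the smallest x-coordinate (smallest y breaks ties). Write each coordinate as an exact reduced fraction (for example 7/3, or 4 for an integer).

1. After x ≥ 15: [(15,19/3) (19,9) (19,14) (15,110/7)]
2. After x ≤ 18: [(15,19/3) (18,25/3) (18,101/7) (15,110/7)]
3. After y ≥ 8: [(15,8) (35/2,8) (18,25/3) (18,101/7) (15,110/7)]
4. After y ≤ 15: [(15,15) (15,8) (35/2,8) (18,25/3) (18,101/7) (50/3,15)]
5. Canonical ring: [(15,8) (35/2,8) (18,25/3) (18,101/7) (50/3,15) (15,15)]

Clipped polygon: [(15,8) (35/2,8) (18,25/3) (18,101/7) (50/3,15) (15,15)]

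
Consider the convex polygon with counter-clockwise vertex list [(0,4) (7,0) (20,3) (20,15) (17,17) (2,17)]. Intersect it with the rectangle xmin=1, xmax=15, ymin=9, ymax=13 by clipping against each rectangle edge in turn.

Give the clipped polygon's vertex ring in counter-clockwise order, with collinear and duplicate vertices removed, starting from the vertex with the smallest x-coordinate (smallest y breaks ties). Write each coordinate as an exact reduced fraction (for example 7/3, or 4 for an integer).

Clipped polygon: [(1,9) (15,9) (15,13) (18/13,13) (1,21/2)]

1. After x ≥ 1: [(1,21/2) (1,24/7) (7,0) (20,3) (20,15) (17,17) (2,17)]
2. After x ≤ 15: [(1,21/2) (1,24/7) (7,0) (15,24/13) (15,17) (2,17)]
3. After y ≥ 9: [(1,21/2) (1,9) (15,9) (15,17) (2,17)]
4. After y ≤ 13: [(18/13,13) (1,21/2) (1,9) (15,9) (15,13)]
5. Canonical ring: [(1,9) (15,9) (15,13) (18/13,13) (1,21/2)]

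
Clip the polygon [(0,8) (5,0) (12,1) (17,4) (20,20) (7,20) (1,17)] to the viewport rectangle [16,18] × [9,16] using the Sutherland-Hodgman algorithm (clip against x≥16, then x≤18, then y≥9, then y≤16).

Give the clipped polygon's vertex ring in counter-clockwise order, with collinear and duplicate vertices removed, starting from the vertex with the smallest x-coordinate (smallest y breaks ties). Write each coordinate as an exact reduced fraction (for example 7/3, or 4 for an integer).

1. After x ≥ 16: [(16,17/5) (17,4) (20,20) (16,20)]
2. After x ≤ 18: [(16,17/5) (17,4) (18,28/3) (18,20) (16,20)]
3. After y ≥ 9: [(16,9) (287/16,9) (18,28/3) (18,20) (16,20)]
4. After y ≤ 16: [(16,16) (16,9) (287/16,9) (18,28/3) (18,16)]
5. Canonical ring: [(16,9) (287/16,9) (18,28/3) (18,16) (16,16)]

Clipped polygon: [(16,9) (287/16,9) (18,28/3) (18,16) (16,16)]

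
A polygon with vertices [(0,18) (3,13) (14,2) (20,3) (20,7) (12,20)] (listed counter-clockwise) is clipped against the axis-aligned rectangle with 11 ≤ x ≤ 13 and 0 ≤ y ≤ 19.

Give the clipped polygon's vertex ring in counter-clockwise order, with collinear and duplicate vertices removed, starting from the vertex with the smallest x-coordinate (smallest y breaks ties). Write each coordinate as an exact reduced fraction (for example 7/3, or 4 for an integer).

Clipped polygon: [(11,5) (13,3) (13,147/8) (164/13,19) (11,19)]

1. After x ≥ 11: [(11,119/6) (11,5) (14,2) (20,3) (20,7) (12,20)]
2. After x ≤ 13: [(11,119/6) (11,5) (13,3) (13,147/8) (12,20)]
3. After y ≥ 0: [(11,119/6) (11,5) (13,3) (13,147/8) (12,20)]
4. After y ≤ 19: [(11,19) (11,5) (13,3) (13,147/8) (164/13,19)]
5. Canonical ring: [(11,5) (13,3) (13,147/8) (164/13,19) (11,19)]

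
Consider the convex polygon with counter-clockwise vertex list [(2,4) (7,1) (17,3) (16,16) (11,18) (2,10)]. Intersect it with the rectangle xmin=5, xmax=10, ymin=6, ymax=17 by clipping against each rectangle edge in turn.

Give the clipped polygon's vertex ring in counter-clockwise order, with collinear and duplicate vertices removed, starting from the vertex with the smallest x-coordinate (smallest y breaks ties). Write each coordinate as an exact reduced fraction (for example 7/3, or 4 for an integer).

1. After x ≥ 5: [(5,11/5) (7,1) (17,3) (16,16) (11,18) (5,38/3)]
2. After x ≤ 10: [(5,11/5) (7,1) (10,8/5) (10,154/9) (5,38/3)]
3. After y ≥ 6: [(5,6) (10,6) (10,154/9) (5,38/3)]
4. After y ≤ 17: [(5,6) (10,6) (10,17) (79/8,17) (5,38/3)]
5. Canonical ring: [(5,6) (10,6) (10,17) (79/8,17) (5,38/3)]

Clipped polygon: [(5,6) (10,6) (10,17) (79/8,17) (5,38/3)]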